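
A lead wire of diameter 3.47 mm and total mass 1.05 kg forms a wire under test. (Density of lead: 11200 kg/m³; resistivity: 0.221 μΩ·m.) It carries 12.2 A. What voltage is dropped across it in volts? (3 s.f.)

2.83 V

ρ = 0.221 μΩ·m = 2.21×10^-7 Ω·m
A = π(d/2)² = π(1.7350e-03 m)² = 9.4569e-06 m²
L = m/(density·A) = 1.05/(11200×9.4569e-06) = 9.913 m
R = ρL/A = (2.21×10^-7)(9.913)/(9.4569e-06) = 0.2317 Ω
V = IR = 12.2 × 0.2317 = 2.83 V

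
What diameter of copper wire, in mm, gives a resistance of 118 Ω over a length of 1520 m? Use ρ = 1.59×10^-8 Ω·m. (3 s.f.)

A = ρL/R = (1.59×10^-8)(1520)/(118) = 2.048e-07 m²
d = 2√(A/π) = 5.107e-04 m = 0.511 mm

0.511 mm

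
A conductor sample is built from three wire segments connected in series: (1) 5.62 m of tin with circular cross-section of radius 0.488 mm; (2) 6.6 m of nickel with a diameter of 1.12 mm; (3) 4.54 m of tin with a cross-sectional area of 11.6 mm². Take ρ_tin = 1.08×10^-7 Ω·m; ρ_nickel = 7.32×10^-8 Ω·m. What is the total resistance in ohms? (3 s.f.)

Seg 1: A = πr² = π(4.8800e-04 m)² = 7.482e-07 m²
R_1 = (1.08×10^-7)(5.62)/(7.482e-07) = 0.8113 Ω
Seg 2: A = π(d/2)² = π(5.6000e-04 m)² = 9.852e-07 m²
R_2 = (7.32×10^-8)(6.6)/(9.852e-07) = 0.4904 Ω
Seg 3: A = 11.6 mm² = 1.160e-05 m²
R_3 = (1.08×10^-7)(4.54)/(1.160e-05) = 0.04227 Ω
R_total = R_1 + R_2 + R_3 = 1.34 Ω

1.34 Ω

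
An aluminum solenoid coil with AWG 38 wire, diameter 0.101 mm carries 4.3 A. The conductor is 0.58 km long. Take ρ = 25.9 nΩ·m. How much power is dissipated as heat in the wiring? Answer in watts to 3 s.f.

34700 W

ρ = 25.9 nΩ·m = 2.59×10^-8 Ω·m
A = π(0.101/2 mm)² = π(5.0500e-05 m)² = 8.012e-09 m²
R = ρL/A = (2.59×10^-8)(580)/(8.012e-09) = 1875 Ω
P = I²R = (4.3)² × 1875 = 34700 W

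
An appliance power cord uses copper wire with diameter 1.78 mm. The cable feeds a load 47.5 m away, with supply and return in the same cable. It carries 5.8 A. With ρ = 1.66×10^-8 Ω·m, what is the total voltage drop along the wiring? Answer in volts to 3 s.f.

3.68 V

A = π(d/2)² = π(8.9000e-04 m)² = 2.488e-06 m²
Total conductor length (both ways) L = 2 × 47.5 = 95 m
R = ρL/A = (1.66×10^-8)(95)/(2.488e-06) = 0.6337 Ω
V = IR = 5.8 × 0.6337 = 3.68 V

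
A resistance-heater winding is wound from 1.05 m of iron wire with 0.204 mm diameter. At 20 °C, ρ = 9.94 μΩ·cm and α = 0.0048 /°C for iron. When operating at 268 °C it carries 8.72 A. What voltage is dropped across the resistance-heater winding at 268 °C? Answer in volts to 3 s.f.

ρ = 9.94 μΩ·cm = 9.94×10^-8 Ω·m
A = π(d/2)² = π(1.0200e-04 m)² = 3.269e-08 m²
R₍20₎ = ρL/A = (9.94×10^-8)(1.05)/(3.269e-08) = 3.193 Ω
R₍268₎ = R₍20₎(1 + αΔT) = 3.193 × (1 + 0.0048×248) = 6.994 Ω
V = IR = 8.72 × 6.994 = 61.0 V

61.0 V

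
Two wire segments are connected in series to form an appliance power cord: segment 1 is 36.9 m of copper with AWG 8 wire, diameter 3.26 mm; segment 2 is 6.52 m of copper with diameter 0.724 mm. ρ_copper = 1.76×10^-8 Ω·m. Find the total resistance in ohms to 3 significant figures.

Segment 1: A = π(3.26/2 mm)² = π(1.6300e-03 m)² = 8.347e-06 m²
R₁ = ρL/A = (1.76×10^-8)(36.9)/(8.347e-06) = 0.07781 Ω
Segment 2: A = π(d/2)² = π(3.6200e-04 m)² = 4.117e-07 m²
R₂ = (1.76×10^-8)(6.52)/(4.117e-07) = 0.2787 Ω
R = R₁ + R₂ = 0.357 Ω

0.357 Ω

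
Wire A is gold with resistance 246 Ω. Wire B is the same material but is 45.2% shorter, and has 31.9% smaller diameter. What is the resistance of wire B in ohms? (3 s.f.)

291 Ω

R ∝ L/d², so R_B/R_A = (1 − 45.2/100) × (1 − 31.9/100)⁻²
= 0.548 × 2.156 = 1.182
R_B = 1.182 × 246 = 291 Ω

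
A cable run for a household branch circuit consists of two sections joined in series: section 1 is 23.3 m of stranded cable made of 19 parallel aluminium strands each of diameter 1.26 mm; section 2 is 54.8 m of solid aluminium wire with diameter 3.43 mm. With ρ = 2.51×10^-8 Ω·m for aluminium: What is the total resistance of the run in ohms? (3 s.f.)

0.174 Ω

Section 1: A_strand = π(6.3000e-04)² = 1.247e-06 m²; R₁ = ρL/(N·A_s) = (2.51×10^-8)(23.3)/(19×1.247e-06) = 0.02469 Ω
Section 2: A = π(d/2)² = π(1.7150e-03 m)² = 9.240e-06 m²
R₂ = (2.51×10^-8)(54.8)/(9.240e-06) = 0.1489 Ω
R = R₁ + R₂ = 0.174 Ω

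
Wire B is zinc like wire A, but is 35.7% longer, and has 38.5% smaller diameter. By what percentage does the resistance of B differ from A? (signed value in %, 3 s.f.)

259%

R ∝ L/d², so R_B/R_A = (1 + 35.7/100) × (1 − 38.5/100)⁻²
= 1.357 × 2.644 = 3.588
(R_B − R_A)/R_A = 3.588 − 1 = 259%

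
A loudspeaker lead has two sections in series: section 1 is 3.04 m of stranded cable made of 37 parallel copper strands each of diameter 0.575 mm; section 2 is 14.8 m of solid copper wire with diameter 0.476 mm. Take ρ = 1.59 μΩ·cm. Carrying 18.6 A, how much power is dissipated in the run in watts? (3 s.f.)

ρ = 1.59 μΩ·cm = 1.59×10^-8 Ω·m
Section 1: A_strand = π(2.8750e-04)² = 2.597e-07 m²; R₁ = ρL/(N·A_s) = (1.59×10^-8)(3.04)/(37×2.597e-07) = 0.005031 Ω
Section 2: A = π(d/2)² = π(2.3800e-04 m)² = 1.780e-07 m²
R₂ = (1.59×10^-8)(14.8)/(1.780e-07) = 1.322 Ω
R = R₁ + R₂ = 1.327 Ω
P = I²R = (18.6)² × 1.327 = 459 W

459 W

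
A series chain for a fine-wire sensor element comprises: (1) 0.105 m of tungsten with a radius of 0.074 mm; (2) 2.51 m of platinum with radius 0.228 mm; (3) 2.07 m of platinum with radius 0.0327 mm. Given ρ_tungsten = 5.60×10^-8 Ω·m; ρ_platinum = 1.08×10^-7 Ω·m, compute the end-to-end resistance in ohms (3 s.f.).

Seg 1: A = πr² = π(7.4000e-05 m)² = 1.720e-08 m²
R_1 = (5.60×10^-8)(0.105)/(1.720e-08) = 0.3418 Ω
Seg 2: A = πr² = π(2.2800e-04 m)² = 1.633e-07 m²
R_2 = (1.08×10^-7)(2.51)/(1.633e-07) = 1.66 Ω
Seg 3: A = πr² = π(3.2700e-05 m)² = 3.359e-09 m²
R_3 = (1.08×10^-7)(2.07)/(3.359e-09) = 66.55 Ω
R_total = R_1 + R_2 + R_3 = 68.6 Ω

68.6 Ω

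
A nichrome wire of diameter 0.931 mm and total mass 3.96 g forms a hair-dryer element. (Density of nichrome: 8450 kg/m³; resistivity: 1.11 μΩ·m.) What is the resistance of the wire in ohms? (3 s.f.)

ρ = 1.11 μΩ·m = 1.11×10^-6 Ω·m
A = π(d/2)² = π(4.6550e-04 m)² = 6.8075e-07 m²
L = m/(density·A) = 0.00396/(8450×6.8075e-07) = 0.6884 m
R = ρL/A = (1.11×10^-6)(0.6884)/(6.8075e-07) = 1.12 Ω

1.12 Ω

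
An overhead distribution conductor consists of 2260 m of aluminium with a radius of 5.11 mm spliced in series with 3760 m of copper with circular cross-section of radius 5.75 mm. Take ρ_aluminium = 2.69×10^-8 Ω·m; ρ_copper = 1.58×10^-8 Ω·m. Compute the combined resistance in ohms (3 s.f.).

Segment 1: A = πr² = π(5.1100e-03 m)² = 8.203e-05 m²
R₁ = ρL/A = (2.69×10^-8)(2260)/(8.203e-05) = 0.7411 Ω
Segment 2: A = πr² = π(5.7500e-03 m)² = 1.039e-04 m²
R₂ = (1.58×10^-8)(3760)/(1.039e-04) = 0.572 Ω
R = R₁ + R₂ = 1.31 Ω

1.31 Ω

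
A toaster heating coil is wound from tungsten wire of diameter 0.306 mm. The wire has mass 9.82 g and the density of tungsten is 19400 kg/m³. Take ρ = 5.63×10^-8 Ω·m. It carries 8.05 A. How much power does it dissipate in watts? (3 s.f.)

A = π(d/2)² = π(1.5300e-04 m)² = 7.3542e-08 m²
L = m/(density·A) = 0.00982/(19400×7.3542e-08) = 6.883 m
R = ρL/A = (5.63×10^-8)(6.883)/(7.3542e-08) = 5.269 Ω
P = I²R = (8.05)² × 5.269 = 341 W

341 W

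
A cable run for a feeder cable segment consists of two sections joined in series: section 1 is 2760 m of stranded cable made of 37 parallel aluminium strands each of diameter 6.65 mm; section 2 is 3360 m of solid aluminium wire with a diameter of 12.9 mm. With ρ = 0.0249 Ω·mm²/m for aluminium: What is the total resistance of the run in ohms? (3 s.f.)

0.694 Ω

ρ = 0.0249 Ω·mm²/m = 2.49×10^-8 Ω·m
Section 1: A_strand = π(3.3250e-03)² = 3.473e-05 m²; R₁ = ρL/(N·A_s) = (2.49×10^-8)(2760)/(37×3.473e-05) = 0.05348 Ω
Section 2: A = π(d/2)² = π(6.4500e-03 m)² = 1.307e-04 m²
R₂ = (2.49×10^-8)(3360)/(1.307e-04) = 0.6401 Ω
R = R₁ + R₂ = 0.694 Ω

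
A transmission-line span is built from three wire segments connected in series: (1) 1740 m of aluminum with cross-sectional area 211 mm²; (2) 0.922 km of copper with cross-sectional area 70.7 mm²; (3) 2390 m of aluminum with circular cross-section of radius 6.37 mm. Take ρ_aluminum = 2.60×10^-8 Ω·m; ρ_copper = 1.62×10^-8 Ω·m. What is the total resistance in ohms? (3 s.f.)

0.913 Ω

Seg 1: A = 211 mm² = 2.110e-04 m²
R_1 = (2.60×10^-8)(1740)/(2.110e-04) = 0.2144 Ω
Seg 2: A = 70.7 mm² = 7.070e-05 m²
R_2 = (1.62×10^-8)(922)/(7.070e-05) = 0.2113 Ω
Seg 3: A = πr² = π(6.3700e-03 m)² = 1.275e-04 m²
R_3 = (2.60×10^-8)(2390)/(1.275e-04) = 0.4875 Ω
R_total = R_1 + R_2 + R_3 = 0.913 Ω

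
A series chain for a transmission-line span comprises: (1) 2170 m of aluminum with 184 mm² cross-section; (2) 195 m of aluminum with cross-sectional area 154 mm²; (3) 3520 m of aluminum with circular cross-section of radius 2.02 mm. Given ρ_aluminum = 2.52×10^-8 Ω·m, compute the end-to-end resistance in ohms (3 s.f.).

Seg 1: A = 184 mm² = 1.840e-04 m²
R_1 = (2.52×10^-8)(2170)/(1.840e-04) = 0.2972 Ω
Seg 2: A = 154 mm² = 1.540e-04 m²
R_2 = (2.52×10^-8)(195)/(1.540e-04) = 0.03191 Ω
Seg 3: A = πr² = π(2.0200e-03 m)² = 1.282e-05 m²
R_3 = (2.52×10^-8)(3520)/(1.282e-05) = 6.92 Ω
R_total = R_1 + R_2 + R_3 = 7.25 Ω

7.25 Ω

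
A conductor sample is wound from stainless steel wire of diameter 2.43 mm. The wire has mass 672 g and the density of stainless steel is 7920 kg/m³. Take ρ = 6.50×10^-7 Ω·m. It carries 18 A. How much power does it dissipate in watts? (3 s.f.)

A = π(d/2)² = π(1.2150e-03 m)² = 4.6377e-06 m²
L = m/(density·A) = 0.672/(7920×4.6377e-06) = 18.3 m
R = ρL/A = (6.50×10^-7)(18.3)/(4.6377e-06) = 2.564 Ω
P = I²R = (18)² × 2.564 = 831 W

831 W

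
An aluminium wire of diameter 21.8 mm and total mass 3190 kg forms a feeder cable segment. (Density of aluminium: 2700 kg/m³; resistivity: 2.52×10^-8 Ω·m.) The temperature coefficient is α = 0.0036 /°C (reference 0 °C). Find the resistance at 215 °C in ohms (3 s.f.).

A = π(d/2)² = π(1.0900e-02 m)² = 3.7325e-04 m²
L = m/(density·A) = 3190/(2700×3.7325e-04) = 3165 m
R = ρL/A = (2.52×10^-8)(3165)/(3.7325e-04) = 0.2137 Ω
R(215 °C) = 0.2137 × (1 + 0.0036×215) = 0.379 Ω

0.379 Ω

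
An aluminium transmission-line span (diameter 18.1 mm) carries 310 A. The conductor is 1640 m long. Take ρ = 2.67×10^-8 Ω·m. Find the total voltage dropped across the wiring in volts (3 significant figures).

A = π(d/2)² = π(9.0500e-03 m)² = 2.573e-04 m²
R = ρL/A = (2.67×10^-8)(1640)/(2.573e-04) = 0.1702 Ω
V = IR = 310 × 0.1702 = 52.8 V

52.8 V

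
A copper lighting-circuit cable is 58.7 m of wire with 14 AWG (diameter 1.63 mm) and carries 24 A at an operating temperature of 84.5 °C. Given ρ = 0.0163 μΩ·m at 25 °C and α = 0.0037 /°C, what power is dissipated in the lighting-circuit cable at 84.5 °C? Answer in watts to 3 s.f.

322 W

ρ = 0.0163 μΩ·m = 1.63×10^-8 Ω·m
A = π(1.63/2 mm)² = π(8.1500e-04 m)² = 2.087e-06 m²
R₍25₎ = ρL/A = (1.63×10^-8)(58.7)/(2.087e-06) = 0.4585 Ω
R₍84.5₎ = R₍25₎(1 + αΔT) = 0.4585 × (1 + 0.0037×59.5) = 0.5595 Ω
P = I²R = (24)² × 0.5595 = 322 W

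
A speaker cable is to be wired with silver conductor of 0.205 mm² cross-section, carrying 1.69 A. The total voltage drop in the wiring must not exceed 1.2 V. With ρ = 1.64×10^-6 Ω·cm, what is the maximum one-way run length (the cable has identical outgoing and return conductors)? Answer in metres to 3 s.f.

ρ = 1.64×10^-6 Ω·cm = 1.64×10^-8 Ω·m
A = 0.205 mm² = 2.050e-07 m²
L_max = V_max·A/(2·ρI) = (1.2)(2.050e-07)/(2×1.64×10^-8×1.69) = 4.44 m

4.44 m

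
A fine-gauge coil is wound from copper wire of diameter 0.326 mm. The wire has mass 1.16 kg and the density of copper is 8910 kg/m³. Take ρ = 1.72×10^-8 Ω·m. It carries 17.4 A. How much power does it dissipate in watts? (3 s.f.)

97300 W

A = π(d/2)² = π(1.6300e-04 m)² = 8.3469e-08 m²
L = m/(density·A) = 1.16/(8910×8.3469e-08) = 1560 m
R = ρL/A = (1.72×10^-8)(1560)/(8.3469e-08) = 321.4 Ω
P = I²R = (17.4)² × 321.4 = 97300 W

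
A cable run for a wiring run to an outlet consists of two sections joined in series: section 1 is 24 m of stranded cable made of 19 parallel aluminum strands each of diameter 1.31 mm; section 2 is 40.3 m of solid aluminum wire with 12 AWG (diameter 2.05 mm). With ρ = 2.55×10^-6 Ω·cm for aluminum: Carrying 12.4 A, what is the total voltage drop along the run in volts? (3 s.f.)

4.16 V

ρ = 2.55×10^-6 Ω·cm = 2.55×10^-8 Ω·m
Section 1: A_strand = π(6.5500e-04)² = 1.348e-06 m²; R₁ = ρL/(N·A_s) = (2.55×10^-8)(24)/(19×1.348e-06) = 0.0239 Ω
Section 2: A = π(2.05/2 mm)² = π(1.0250e-03 m)² = 3.301e-06 m²
R₂ = (2.55×10^-8)(40.3)/(3.301e-06) = 0.3113 Ω
R = R₁ + R₂ = 0.3352 Ω
V = IR = 12.4 × 0.3352 = 4.16 V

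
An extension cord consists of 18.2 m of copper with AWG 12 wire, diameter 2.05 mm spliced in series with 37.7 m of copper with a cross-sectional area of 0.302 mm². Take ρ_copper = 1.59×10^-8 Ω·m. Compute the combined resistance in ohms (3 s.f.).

Segment 1: A = π(2.05/2 mm)² = π(1.0250e-03 m)² = 3.301e-06 m²
R₁ = ρL/A = (1.59×10^-8)(18.2)/(3.301e-06) = 0.08767 Ω
Segment 2: A = 0.302 mm² = 3.020e-07 m²
R₂ = (1.59×10^-8)(37.7)/(3.020e-07) = 1.985 Ω
R = R₁ + R₂ = 2.07 Ω

2.07 Ω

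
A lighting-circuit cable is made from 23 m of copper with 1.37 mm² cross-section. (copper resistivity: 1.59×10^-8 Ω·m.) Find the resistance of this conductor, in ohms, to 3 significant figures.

0.267 Ω

A = 1.37 mm² = 1.370e-06 m²
R = ρL/A = (1.59×10^-8)(23 m)/(1.370e-06 m²) = 0.267 Ω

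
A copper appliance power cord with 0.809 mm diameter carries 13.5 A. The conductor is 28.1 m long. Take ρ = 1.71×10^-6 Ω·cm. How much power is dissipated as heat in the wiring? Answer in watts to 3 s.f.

170 W

ρ = 1.71×10^-6 Ω·cm = 1.71×10^-8 Ω·m
A = π(d/2)² = π(4.0450e-04 m)² = 5.140e-07 m²
R = ρL/A = (1.71×10^-8)(28.1)/(5.140e-07) = 0.9348 Ω
P = I²R = (13.5)² × 0.9348 = 170 W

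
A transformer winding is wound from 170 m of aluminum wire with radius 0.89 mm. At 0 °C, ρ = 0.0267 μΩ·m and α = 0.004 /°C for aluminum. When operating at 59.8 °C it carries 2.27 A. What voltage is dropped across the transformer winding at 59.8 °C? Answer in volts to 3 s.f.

5.13 V

ρ = 0.0267 μΩ·m = 2.67×10^-8 Ω·m
A = πr² = π(8.9000e-04 m)² = 2.488e-06 m²
R₍0₎ = ρL/A = (2.67×10^-8)(170)/(2.488e-06) = 1.824 Ω
R₍59.8₎ = R₍0₎(1 + αΔT) = 1.824 × (1 + 0.004×59.8) = 2.26 Ω
V = IR = 2.27 × 2.26 = 5.13 V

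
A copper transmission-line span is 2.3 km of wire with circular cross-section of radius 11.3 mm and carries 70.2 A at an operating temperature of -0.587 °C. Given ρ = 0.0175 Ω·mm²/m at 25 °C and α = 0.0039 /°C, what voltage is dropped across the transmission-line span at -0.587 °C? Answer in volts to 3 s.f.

ρ = 0.0175 Ω·mm²/m = 1.75×10^-8 Ω·m
A = πr² = π(1.1300e-02 m)² = 4.011e-04 m²
R₍25₎ = ρL/A = (1.75×10^-8)(2300)/(4.011e-04) = 0.1003 Ω
R₍-0.587₎ = R₍25₎(1 + αΔT) = 0.1003 × (1 + 0.0039×-25.6) = 0.09032 Ω
V = IR = 70.2 × 0.09032 = 6.34 V

6.34 V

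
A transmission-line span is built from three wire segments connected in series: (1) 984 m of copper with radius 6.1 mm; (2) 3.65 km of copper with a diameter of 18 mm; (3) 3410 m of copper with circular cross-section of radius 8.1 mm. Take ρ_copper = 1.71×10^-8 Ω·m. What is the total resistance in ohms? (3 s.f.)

Seg 1: A = πr² = π(6.1000e-03 m)² = 1.169e-04 m²
R_1 = (1.71×10^-8)(984)/(1.169e-04) = 0.1439 Ω
Seg 2: A = π(d/2)² = π(9.0000e-03 m)² = 2.545e-04 m²
R_2 = (1.71×10^-8)(3650)/(2.545e-04) = 0.2453 Ω
Seg 3: A = πr² = π(8.1000e-03 m)² = 2.061e-04 m²
R_3 = (1.71×10^-8)(3410)/(2.061e-04) = 0.2829 Ω
R_total = R_1 + R_2 + R_3 = 0.672 Ω

0.672 Ω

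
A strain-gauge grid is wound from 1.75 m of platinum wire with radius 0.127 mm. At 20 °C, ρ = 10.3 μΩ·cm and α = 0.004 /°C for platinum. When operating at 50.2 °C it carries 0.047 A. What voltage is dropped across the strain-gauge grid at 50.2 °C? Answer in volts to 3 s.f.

0.187 V

ρ = 10.3 μΩ·cm = 1.03×10^-7 Ω·m
A = πr² = π(1.2700e-04 m)² = 5.067e-08 m²
R₍20₎ = ρL/A = (1.03×10^-7)(1.75)/(5.067e-08) = 3.557 Ω
R₍50.2₎ = R₍20₎(1 + αΔT) = 3.557 × (1 + 0.004×30.2) = 3.987 Ω
V = IR = 0.047 × 3.987 = 0.187 V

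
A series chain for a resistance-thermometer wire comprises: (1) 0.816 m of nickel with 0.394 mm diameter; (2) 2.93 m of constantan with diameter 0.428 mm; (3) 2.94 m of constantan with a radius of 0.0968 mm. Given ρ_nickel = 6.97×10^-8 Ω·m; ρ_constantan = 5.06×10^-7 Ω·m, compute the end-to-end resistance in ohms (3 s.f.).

61.3 Ω

Seg 1: A = π(d/2)² = π(1.9700e-04 m)² = 1.219e-07 m²
R_1 = (6.97×10^-8)(0.816)/(1.219e-07) = 0.4665 Ω
Seg 2: A = π(d/2)² = π(2.1400e-04 m)² = 1.439e-07 m²
R_2 = (5.06×10^-7)(2.93)/(1.439e-07) = 10.3 Ω
Seg 3: A = πr² = π(9.6800e-05 m)² = 2.944e-08 m²
R_3 = (5.06×10^-7)(2.94)/(2.944e-08) = 50.54 Ω
R_total = R_1 + R_2 + R_3 = 61.3 Ω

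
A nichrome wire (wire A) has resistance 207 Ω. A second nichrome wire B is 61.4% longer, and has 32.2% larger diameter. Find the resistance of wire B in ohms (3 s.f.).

191 Ω

R ∝ L/d², so R_B/R_A = (1 + 61.4/100) × (1 + 32.2/100)⁻²
= 1.614 × 0.5722 = 0.9235
R_B = 0.9235 × 207 = 191 Ω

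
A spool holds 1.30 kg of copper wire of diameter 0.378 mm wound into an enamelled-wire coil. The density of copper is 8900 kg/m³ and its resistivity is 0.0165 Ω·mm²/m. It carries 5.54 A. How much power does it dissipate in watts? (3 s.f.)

5870 W

ρ = 0.0165 Ω·mm²/m = 1.65×10^-8 Ω·m
A = π(d/2)² = π(1.8900e-04 m)² = 1.1222e-07 m²
L = m/(density·A) = 1.3/(8900×1.1222e-07) = 1302 m
R = ρL/A = (1.65×10^-8)(1302)/(1.1222e-07) = 191.4 Ω
P = I²R = (5.54)² × 191.4 = 5870 W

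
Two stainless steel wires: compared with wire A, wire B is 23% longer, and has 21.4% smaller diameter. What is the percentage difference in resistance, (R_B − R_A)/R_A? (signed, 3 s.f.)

R ∝ L/d², so R_B/R_A = (1 + 23/100) × (1 − 21.4/100)⁻²
= 1.23 × 1.619 = 1.991
(R_B − R_A)/R_A = 1.991 − 1 = 99.1%

99.1%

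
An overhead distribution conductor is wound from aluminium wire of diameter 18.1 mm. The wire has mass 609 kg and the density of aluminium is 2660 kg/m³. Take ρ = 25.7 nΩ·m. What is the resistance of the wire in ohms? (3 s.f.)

0.0889 Ω

ρ = 25.7 nΩ·m = 2.57×10^-8 Ω·m
A = π(d/2)² = π(9.0500e-03 m)² = 2.5730e-04 m²
L = m/(density·A) = 609/(2660×2.5730e-04) = 889.8 m
R = ρL/A = (2.57×10^-8)(889.8)/(2.5730e-04) = 0.0889 Ω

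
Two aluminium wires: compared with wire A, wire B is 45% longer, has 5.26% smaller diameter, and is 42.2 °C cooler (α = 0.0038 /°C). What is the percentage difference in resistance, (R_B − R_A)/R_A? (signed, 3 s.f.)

35.6%

R ∝ ρL/d² with ρ ∝ (1+αΔT), so R_B/R_A = (1 + 45/100) × (1 − 5.26/100)⁻² × (1 − 0.0038×42.2)
= 1.45 × 1.114 × 0.8396 = 1.356
(R_B − R_A)/R_A = 1.356 − 1 = 35.6%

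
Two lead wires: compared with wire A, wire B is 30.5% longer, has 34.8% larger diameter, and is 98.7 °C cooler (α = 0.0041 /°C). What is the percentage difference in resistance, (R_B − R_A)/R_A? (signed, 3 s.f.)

-57.2%

R ∝ ρL/d² with ρ ∝ (1+αΔT), so R_B/R_A = (1 + 30.5/100) × (1 + 34.8/100)⁻² × (1 − 0.0041×98.7)
= 1.305 × 0.5503 × 0.5953 = 0.4275
(R_B − R_A)/R_A = 0.4275 − 1 = -57.2%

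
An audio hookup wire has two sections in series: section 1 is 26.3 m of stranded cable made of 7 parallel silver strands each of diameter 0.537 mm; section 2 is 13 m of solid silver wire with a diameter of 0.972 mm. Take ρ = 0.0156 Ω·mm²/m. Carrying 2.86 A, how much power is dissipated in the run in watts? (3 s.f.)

ρ = 0.0156 Ω·mm²/m = 1.56×10^-8 Ω·m
Section 1: A_strand = π(2.6850e-04)² = 2.265e-07 m²; R₁ = ρL/(N·A_s) = (1.56×10^-8)(26.3)/(7×2.265e-07) = 0.2588 Ω
Section 2: A = π(d/2)² = π(4.8600e-04 m)² = 7.420e-07 m²
R₂ = (1.56×10^-8)(13)/(7.420e-07) = 0.2733 Ω
R = R₁ + R₂ = 0.5321 Ω
P = I²R = (2.86)² × 0.5321 = 4.35 W

4.35 W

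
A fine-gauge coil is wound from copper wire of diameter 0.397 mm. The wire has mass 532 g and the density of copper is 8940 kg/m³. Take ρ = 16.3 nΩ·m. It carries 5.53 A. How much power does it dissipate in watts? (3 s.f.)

ρ = 16.3 nΩ·m = 1.63×10^-8 Ω·m
A = π(d/2)² = π(1.9850e-04 m)² = 1.2379e-07 m²
L = m/(density·A) = 0.532/(8940×1.2379e-07) = 480.7 m
R = ρL/A = (1.63×10^-8)(480.7)/(1.2379e-07) = 63.3 Ω
P = I²R = (5.53)² × 63.3 = 1940 W

1940 W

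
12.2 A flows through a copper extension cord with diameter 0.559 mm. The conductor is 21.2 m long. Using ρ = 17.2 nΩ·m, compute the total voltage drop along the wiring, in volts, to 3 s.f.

18.1 V

ρ = 17.2 nΩ·m = 1.72×10^-8 Ω·m
A = π(d/2)² = π(2.7950e-04 m)² = 2.454e-07 m²
R = ρL/A = (1.72×10^-8)(21.2)/(2.454e-07) = 1.486 Ω
V = IR = 12.2 × 1.486 = 18.1 V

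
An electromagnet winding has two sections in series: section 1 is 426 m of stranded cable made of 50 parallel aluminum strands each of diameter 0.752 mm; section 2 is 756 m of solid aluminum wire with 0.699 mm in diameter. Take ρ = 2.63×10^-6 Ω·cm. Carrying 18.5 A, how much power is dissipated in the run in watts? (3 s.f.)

17900 W

ρ = 2.63×10^-6 Ω·cm = 2.63×10^-8 Ω·m
Section 1: A_strand = π(3.7600e-04)² = 4.441e-07 m²; R₁ = ρL/(N·A_s) = (2.63×10^-8)(426)/(50×4.441e-07) = 0.5045 Ω
Section 2: A = π(d/2)² = π(3.4950e-04 m)² = 3.837e-07 m²
R₂ = (2.63×10^-8)(756)/(3.837e-07) = 51.81 Ω
R = R₁ + R₂ = 52.32 Ω
P = I²R = (18.5)² × 52.32 = 17900 W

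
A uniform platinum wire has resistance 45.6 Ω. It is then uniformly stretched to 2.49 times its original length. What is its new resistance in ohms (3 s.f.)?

Volume constant ⇒ A' = A/k with k = 2.49. R' = ρ(kL)/(A/k) = k²R.
R' = 6.2 × 45.6 = 283 Ω

283 Ω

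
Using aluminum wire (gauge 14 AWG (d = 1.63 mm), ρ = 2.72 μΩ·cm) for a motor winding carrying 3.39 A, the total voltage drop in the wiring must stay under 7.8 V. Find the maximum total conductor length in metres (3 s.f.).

177 m

ρ = 2.72 μΩ·cm = 2.72×10^-8 Ω·m
A = π(1.63/2 mm)² = π(8.1500e-04 m)² = 2.087e-06 m²
L_max = V_max·A/(1·ρI) = (7.8)(2.087e-06)/(2.72×10^-8×3.39) = 177 m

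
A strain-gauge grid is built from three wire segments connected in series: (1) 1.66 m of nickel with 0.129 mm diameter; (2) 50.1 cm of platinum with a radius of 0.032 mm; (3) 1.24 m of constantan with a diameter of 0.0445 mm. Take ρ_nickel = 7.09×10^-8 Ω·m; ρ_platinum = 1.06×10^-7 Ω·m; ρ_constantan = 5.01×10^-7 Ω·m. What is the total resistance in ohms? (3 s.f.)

425 Ω

Seg 1: A = π(d/2)² = π(6.4500e-05 m)² = 1.307e-08 m²
R_1 = (7.09×10^-8)(1.66)/(1.307e-08) = 9.005 Ω
Seg 2: A = πr² = π(3.2000e-05 m)² = 3.217e-09 m²
R_2 = (1.06×10^-7)(0.501)/(3.217e-09) = 16.51 Ω
Seg 3: A = π(d/2)² = π(2.2250e-05 m)² = 1.555e-09 m²
R_3 = (5.01×10^-7)(1.24)/(1.555e-09) = 399.4 Ω
R_total = R_1 + R_2 + R_3 = 425 Ω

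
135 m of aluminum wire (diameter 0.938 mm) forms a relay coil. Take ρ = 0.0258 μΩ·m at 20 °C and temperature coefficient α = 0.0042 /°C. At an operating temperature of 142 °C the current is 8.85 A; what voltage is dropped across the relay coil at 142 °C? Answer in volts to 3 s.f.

67.5 V

ρ = 0.0258 μΩ·m = 2.58×10^-8 Ω·m
A = π(d/2)² = π(4.6900e-04 m)² = 6.910e-07 m²
R₍20₎ = ρL/A = (2.58×10^-8)(135)/(6.910e-07) = 5.04 Ω
R₍142₎ = R₍20₎(1 + αΔT) = 5.04 × (1 + 0.0042×122) = 7.623 Ω
V = IR = 8.85 × 7.623 = 67.5 V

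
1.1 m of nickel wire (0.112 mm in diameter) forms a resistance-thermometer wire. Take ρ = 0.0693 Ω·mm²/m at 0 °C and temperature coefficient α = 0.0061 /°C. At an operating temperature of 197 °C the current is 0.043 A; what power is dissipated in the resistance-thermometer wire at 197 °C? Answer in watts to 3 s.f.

ρ = 0.0693 Ω·mm²/m = 6.93×10^-8 Ω·m
A = π(d/2)² = π(5.6000e-05 m)² = 9.852e-09 m²
R₍0₎ = ρL/A = (6.93×10^-8)(1.1)/(9.852e-09) = 7.737 Ω
R₍197₎ = R₍0₎(1 + αΔT) = 7.737 × (1 + 0.0061×197) = 17.04 Ω
P = I²R = (0.043)² × 17.04 = 0.0315 W

0.0315 W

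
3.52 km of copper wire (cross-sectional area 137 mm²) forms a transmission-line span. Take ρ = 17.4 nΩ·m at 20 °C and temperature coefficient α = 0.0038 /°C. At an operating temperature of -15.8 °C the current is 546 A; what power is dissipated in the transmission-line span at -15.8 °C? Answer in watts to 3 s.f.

ρ = 17.4 nΩ·m = 1.74×10^-8 Ω·m
A = 137 mm² = 1.370e-04 m²
R₍20₎ = ρL/A = (1.74×10^-8)(3520)/(1.370e-04) = 0.4471 Ω
R₍-15.8₎ = R₍20₎(1 + αΔT) = 0.4471 × (1 + 0.0038×-35.8) = 0.3862 Ω
P = I²R = (546)² × 0.3862 = 1.15×10^5 W

1.15×10^5 W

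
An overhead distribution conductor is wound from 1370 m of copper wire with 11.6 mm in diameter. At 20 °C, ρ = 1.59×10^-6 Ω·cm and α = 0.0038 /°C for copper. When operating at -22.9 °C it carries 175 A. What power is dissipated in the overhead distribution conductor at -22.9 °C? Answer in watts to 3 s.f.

5280 W

ρ = 1.59×10^-6 Ω·cm = 1.59×10^-8 Ω·m
A = π(d/2)² = π(5.8000e-03 m)² = 1.057e-04 m²
R₍20₎ = ρL/A = (1.59×10^-8)(1370)/(1.057e-04) = 0.2061 Ω
R₍-22.9₎ = R₍20₎(1 + αΔT) = 0.2061 × (1 + 0.0038×-42.9) = 0.1725 Ω
P = I²R = (175)² × 0.1725 = 5280 W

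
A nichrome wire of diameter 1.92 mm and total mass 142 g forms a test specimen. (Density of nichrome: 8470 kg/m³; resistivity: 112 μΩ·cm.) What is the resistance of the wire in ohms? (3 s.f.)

2.24 Ω

ρ = 112 μΩ·cm = 1.12×10^-6 Ω·m
A = π(d/2)² = π(9.6000e-04 m)² = 2.8953e-06 m²
L = m/(density·A) = 0.142/(8470×2.8953e-06) = 5.79 m
R = ρL/A = (1.12×10^-6)(5.79)/(2.8953e-06) = 2.24 Ω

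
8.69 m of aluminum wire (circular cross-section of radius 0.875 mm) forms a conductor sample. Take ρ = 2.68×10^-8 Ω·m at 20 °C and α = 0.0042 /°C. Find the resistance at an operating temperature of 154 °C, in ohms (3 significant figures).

A = πr² = π(8.7500e-04 m)² = 2.405e-06 m²
R₍20°C₎ = ρL/A = (2.68×10^-8)(8.69)/(2.405e-06) = 0.09683 Ω
R = R₀(1 + αΔT) = 0.09683(1 + 0.0042×134) = 0.151 Ω

0.151 Ω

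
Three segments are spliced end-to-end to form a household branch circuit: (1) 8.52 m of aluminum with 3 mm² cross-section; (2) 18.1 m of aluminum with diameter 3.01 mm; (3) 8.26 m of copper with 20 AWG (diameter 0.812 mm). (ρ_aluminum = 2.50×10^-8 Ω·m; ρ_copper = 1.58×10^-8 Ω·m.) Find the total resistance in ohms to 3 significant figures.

Seg 1: A = 3 mm² = 3.000e-06 m²
R_1 = (2.50×10^-8)(8.52)/(3.000e-06) = 0.071 Ω
Seg 2: A = π(d/2)² = π(1.5050e-03 m)² = 7.116e-06 m²
R_2 = (2.50×10^-8)(18.1)/(7.116e-06) = 0.06359 Ω
Seg 3: A = π(0.812/2 mm)² = π(4.0600e-04 m)² = 5.178e-07 m²
R_3 = (1.58×10^-8)(8.26)/(5.178e-07) = 0.252 Ω
R_total = R_1 + R_2 + R_3 = 0.387 Ω

0.387 Ω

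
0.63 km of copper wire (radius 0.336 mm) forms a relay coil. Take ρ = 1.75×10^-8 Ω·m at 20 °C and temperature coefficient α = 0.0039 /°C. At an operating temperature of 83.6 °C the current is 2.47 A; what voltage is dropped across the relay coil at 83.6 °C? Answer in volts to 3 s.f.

95.8 V

A = πr² = π(3.3600e-04 m)² = 3.547e-07 m²
R₍20₎ = ρL/A = (1.75×10^-8)(630)/(3.547e-07) = 31.08 Ω
R₍83.6₎ = R₍20₎(1 + αΔT) = 31.08 × (1 + 0.0039×63.6) = 38.8 Ω
V = IR = 2.47 × 38.8 = 95.8 V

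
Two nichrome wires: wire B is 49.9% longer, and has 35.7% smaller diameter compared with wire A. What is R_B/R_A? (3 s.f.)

R ∝ L/d², so R_B/R_A = (1 + 49.9/100) × (1 − 35.7/100)⁻²
= 1.499 × 2.419 = 3.63

3.63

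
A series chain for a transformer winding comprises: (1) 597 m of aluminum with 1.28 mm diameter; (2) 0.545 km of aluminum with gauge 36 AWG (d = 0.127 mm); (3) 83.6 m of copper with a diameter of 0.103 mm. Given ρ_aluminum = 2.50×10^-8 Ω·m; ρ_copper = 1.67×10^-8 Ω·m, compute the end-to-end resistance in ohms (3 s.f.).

1250 Ω

Seg 1: A = π(d/2)² = π(6.4000e-04 m)² = 1.287e-06 m²
R_1 = (2.50×10^-8)(597)/(1.287e-06) = 11.6 Ω
Seg 2: A = π(0.127/2 mm)² = π(6.3500e-05 m)² = 1.267e-08 m²
R_2 = (2.50×10^-8)(545)/(1.267e-08) = 1076 Ω
Seg 3: A = π(d/2)² = π(5.1500e-05 m)² = 8.332e-09 m²
R_3 = (1.67×10^-8)(83.6)/(8.332e-09) = 167.6 Ω
R_total = R_1 + R_2 + R_3 = 1250 Ω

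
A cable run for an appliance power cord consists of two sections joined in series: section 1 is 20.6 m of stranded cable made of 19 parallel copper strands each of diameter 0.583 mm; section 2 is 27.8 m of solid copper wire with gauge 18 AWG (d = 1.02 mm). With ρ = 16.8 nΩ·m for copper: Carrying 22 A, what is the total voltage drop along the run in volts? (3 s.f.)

14.1 V

ρ = 16.8 nΩ·m = 1.68×10^-8 Ω·m
Section 1: A_strand = π(2.9150e-04)² = 2.669e-07 m²; R₁ = ρL/(N·A_s) = (1.68×10^-8)(20.6)/(19×2.669e-07) = 0.06823 Ω
Section 2: A = π(1.02/2 mm)² = π(5.1000e-04 m)² = 8.171e-07 m²
R₂ = (1.68×10^-8)(27.8)/(8.171e-07) = 0.5716 Ω
R = R₁ + R₂ = 0.6398 Ω
V = IR = 22 × 0.6398 = 14.1 V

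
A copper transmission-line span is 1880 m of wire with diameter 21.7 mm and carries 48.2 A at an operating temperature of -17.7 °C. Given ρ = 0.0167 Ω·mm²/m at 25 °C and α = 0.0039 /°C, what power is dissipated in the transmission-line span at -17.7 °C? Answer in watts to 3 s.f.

ρ = 0.0167 Ω·mm²/m = 1.67×10^-8 Ω·m
A = π(d/2)² = π(1.0850e-02 m)² = 3.698e-04 m²
R₍25₎ = ρL/A = (1.67×10^-8)(1880)/(3.698e-04) = 0.08489 Ω
R₍-17.7₎ = R₍25₎(1 + αΔT) = 0.08489 × (1 + 0.0039×-42.7) = 0.07075 Ω
P = I²R = (48.2)² × 0.07075 = 164 W

164 W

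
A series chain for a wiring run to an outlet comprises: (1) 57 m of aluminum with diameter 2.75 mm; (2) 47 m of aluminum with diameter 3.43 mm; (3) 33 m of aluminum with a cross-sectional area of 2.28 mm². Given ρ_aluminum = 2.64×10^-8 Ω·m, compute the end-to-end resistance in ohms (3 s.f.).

0.770 Ω

Seg 1: A = π(d/2)² = π(1.3750e-03 m)² = 5.940e-06 m²
R_1 = (2.64×10^-8)(57)/(5.940e-06) = 0.2534 Ω
Seg 2: A = π(d/2)² = π(1.7150e-03 m)² = 9.240e-06 m²
R_2 = (2.64×10^-8)(47)/(9.240e-06) = 0.1343 Ω
Seg 3: A = 2.28 mm² = 2.280e-06 m²
R_3 = (2.64×10^-8)(33)/(2.280e-06) = 0.3821 Ω
R_total = R_1 + R_2 + R_3 = 0.770 Ω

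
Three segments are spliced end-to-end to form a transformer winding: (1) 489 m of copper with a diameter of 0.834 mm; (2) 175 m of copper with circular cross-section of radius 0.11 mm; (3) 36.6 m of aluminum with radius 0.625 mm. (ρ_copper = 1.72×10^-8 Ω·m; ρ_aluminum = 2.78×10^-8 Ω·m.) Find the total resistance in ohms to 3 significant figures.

95.4 Ω

Seg 1: A = π(d/2)² = π(4.1700e-04 m)² = 5.463e-07 m²
R_1 = (1.72×10^-8)(489)/(5.463e-07) = 15.4 Ω
Seg 2: A = πr² = π(1.1000e-04 m)² = 3.801e-08 m²
R_2 = (1.72×10^-8)(175)/(3.801e-08) = 79.18 Ω
Seg 3: A = πr² = π(6.2500e-04 m)² = 1.227e-06 m²
R_3 = (2.78×10^-8)(36.6)/(1.227e-06) = 0.8291 Ω
R_total = R_1 + R_2 + R_3 = 95.4 Ω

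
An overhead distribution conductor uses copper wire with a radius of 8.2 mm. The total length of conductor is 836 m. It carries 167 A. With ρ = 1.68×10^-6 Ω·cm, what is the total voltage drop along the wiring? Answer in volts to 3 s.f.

11.1 V

ρ = 1.68×10^-6 Ω·cm = 1.68×10^-8 Ω·m
A = πr² = π(8.2000e-03 m)² = 2.112e-04 m²
R = ρL/A = (1.68×10^-8)(836)/(2.112e-04) = 0.06649 Ω
V = IR = 167 × 0.06649 = 11.1 V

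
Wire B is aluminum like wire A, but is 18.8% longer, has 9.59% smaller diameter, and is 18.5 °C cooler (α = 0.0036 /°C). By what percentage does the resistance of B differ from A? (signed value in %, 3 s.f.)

R ∝ ρL/d² with ρ ∝ (1+αΔT), so R_B/R_A = (1 + 18.8/100) × (1 − 9.59/100)⁻² × (1 − 0.0036×18.5)
= 1.188 × 1.223 × 0.9334 = 1.357
(R_B − R_A)/R_A = 1.357 − 1 = 35.7%

35.7%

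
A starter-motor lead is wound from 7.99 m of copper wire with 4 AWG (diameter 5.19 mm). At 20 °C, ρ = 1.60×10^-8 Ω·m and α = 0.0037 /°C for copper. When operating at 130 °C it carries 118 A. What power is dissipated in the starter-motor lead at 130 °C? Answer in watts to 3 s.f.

A = π(5.19/2 mm)² = π(2.5950e-03 m)² = 2.116e-05 m²
R₍20₎ = ρL/A = (1.60×10^-8)(7.99)/(2.116e-05) = 0.006043 Ω
R₍130₎ = R₍20₎(1 + αΔT) = 0.006043 × (1 + 0.0037×110) = 0.008502 Ω
P = I²R = (118)² × 0.008502 = 118 W

118 W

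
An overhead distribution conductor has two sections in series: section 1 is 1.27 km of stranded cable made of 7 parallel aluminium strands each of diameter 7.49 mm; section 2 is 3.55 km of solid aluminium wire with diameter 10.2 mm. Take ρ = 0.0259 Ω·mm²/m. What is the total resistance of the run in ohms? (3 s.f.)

ρ = 0.0259 Ω·mm²/m = 2.59×10^-8 Ω·m
Section 1: A_strand = π(3.7450e-03)² = 4.406e-05 m²; R₁ = ρL/(N·A_s) = (2.59×10^-8)(1270)/(7×4.406e-05) = 0.1066 Ω
Section 2: A = π(d/2)² = π(5.1000e-03 m)² = 8.171e-05 m²
R₂ = (2.59×10^-8)(3550)/(8.171e-05) = 1.125 Ω
R = R₁ + R₂ = 1.23 Ω

1.23 Ω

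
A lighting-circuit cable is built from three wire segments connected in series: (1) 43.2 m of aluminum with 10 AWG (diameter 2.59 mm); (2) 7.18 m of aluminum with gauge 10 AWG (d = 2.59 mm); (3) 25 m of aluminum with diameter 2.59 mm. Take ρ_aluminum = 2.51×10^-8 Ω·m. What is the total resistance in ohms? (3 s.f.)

Seg 1: A = π(2.59/2 mm)² = π(1.2950e-03 m)² = 5.269e-06 m²
R_1 = (2.51×10^-8)(43.2)/(5.269e-06) = 0.2058 Ω
Seg 2: A = π(2.59/2 mm)² = π(1.2950e-03 m)² = 5.269e-06 m²
R_2 = (2.51×10^-8)(7.18)/(5.269e-06) = 0.03421 Ω
Seg 3: A = π(d/2)² = π(1.2950e-03 m)² = 5.269e-06 m²
R_3 = (2.51×10^-8)(25)/(5.269e-06) = 0.1191 Ω
R_total = R_1 + R_2 + R_3 = 0.359 Ω

0.359 Ω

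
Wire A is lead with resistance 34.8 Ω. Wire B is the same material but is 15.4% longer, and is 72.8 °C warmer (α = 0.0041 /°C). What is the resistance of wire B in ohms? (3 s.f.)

R ∝ ρL/d² with ρ ∝ (1+αΔT), so R_B/R_A = (1 + 15.4/100) × (1 + 0.0041×72.8)
= 1.154 × 1.298 = 1.498
R_B = 1.498 × 34.8 = 52.1 Ω

52.1 Ω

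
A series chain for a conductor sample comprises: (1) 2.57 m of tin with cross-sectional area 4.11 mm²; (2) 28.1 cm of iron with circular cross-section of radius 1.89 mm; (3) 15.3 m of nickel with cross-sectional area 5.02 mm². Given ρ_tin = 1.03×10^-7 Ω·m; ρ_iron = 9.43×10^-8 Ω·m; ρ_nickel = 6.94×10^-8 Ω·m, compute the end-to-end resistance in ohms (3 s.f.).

Seg 1: A = 4.11 mm² = 4.110e-06 m²
R_1 = (1.03×10^-7)(2.57)/(4.110e-06) = 0.06441 Ω
Seg 2: A = πr² = π(1.8900e-03 m)² = 1.122e-05 m²
R_2 = (9.43×10^-8)(0.281)/(1.122e-05) = 0.002361 Ω
Seg 3: A = 5.02 mm² = 5.020e-06 m²
R_3 = (6.94×10^-8)(15.3)/(5.020e-06) = 0.2115 Ω
R_total = R_1 + R_2 + R_3 = 0.278 Ω

0.278 Ω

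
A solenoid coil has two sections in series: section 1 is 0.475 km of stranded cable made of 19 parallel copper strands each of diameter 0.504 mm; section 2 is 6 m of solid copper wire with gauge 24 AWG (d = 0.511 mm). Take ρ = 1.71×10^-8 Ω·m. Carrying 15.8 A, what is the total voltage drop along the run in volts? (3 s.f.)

41.8 V

Section 1: A_strand = π(2.5200e-04)² = 1.995e-07 m²; R₁ = ρL/(N·A_s) = (1.71×10^-8)(475)/(19×1.995e-07) = 2.143 Ω
Section 2: A = π(0.511/2 mm)² = π(2.5550e-04 m)² = 2.051e-07 m²
R₂ = (1.71×10^-8)(6)/(2.051e-07) = 0.5003 Ω
R = R₁ + R₂ = 2.643 Ω
V = IR = 15.8 × 2.643 = 41.8 V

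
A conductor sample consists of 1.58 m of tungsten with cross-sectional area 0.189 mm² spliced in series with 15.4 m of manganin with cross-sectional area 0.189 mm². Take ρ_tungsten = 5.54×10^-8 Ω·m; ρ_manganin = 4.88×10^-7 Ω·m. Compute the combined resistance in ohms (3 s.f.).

Segment 1: A = 0.189 mm² = 1.890e-07 m²
R₁ = ρL/A = (5.54×10^-8)(1.58)/(1.890e-07) = 0.4631 Ω
R₂ = (4.88×10^-7)(15.4)/(1.890e-07) = 39.76 Ω
R = R₁ + R₂ = 40.2 Ω

40.2 Ω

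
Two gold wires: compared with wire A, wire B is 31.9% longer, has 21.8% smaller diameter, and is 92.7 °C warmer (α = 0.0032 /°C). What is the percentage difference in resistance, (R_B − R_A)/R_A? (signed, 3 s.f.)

180%

R ∝ ρL/d² with ρ ∝ (1+αΔT), so R_B/R_A = (1 + 31.9/100) × (1 − 21.8/100)⁻² × (1 + 0.0032×92.7)
= 1.319 × 1.635 × 1.297 = 2.797
(R_B − R_A)/R_A = 2.797 − 1 = 180%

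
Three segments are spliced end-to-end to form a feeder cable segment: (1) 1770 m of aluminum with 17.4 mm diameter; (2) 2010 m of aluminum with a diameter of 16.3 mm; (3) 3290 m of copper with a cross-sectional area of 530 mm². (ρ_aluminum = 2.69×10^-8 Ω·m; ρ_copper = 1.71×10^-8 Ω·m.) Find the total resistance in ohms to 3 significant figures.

0.565 Ω

Seg 1: A = π(d/2)² = π(8.7000e-03 m)² = 2.378e-04 m²
R_1 = (2.69×10^-8)(1770)/(2.378e-04) = 0.2002 Ω
Seg 2: A = π(d/2)² = π(8.1500e-03 m)² = 2.087e-04 m²
R_2 = (2.69×10^-8)(2010)/(2.087e-04) = 0.2591 Ω
Seg 3: A = 530 mm² = 5.300e-04 m²
R_3 = (1.71×10^-8)(3290)/(5.300e-04) = 0.1061 Ω
R_total = R_1 + R_2 + R_3 = 0.565 Ω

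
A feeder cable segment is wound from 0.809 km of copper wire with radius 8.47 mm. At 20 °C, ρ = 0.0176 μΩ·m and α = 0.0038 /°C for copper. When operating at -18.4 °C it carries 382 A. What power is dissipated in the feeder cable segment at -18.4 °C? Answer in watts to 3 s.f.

7870 W

ρ = 0.0176 μΩ·m = 1.76×10^-8 Ω·m
A = πr² = π(8.4700e-03 m)² = 2.254e-04 m²
R₍20₎ = ρL/A = (1.76×10^-8)(809)/(2.254e-04) = 0.06317 Ω
R₍-18.4₎ = R₍20₎(1 + αΔT) = 0.06317 × (1 + 0.0038×-38.4) = 0.05396 Ω
P = I²R = (382)² × 0.05396 = 7870 W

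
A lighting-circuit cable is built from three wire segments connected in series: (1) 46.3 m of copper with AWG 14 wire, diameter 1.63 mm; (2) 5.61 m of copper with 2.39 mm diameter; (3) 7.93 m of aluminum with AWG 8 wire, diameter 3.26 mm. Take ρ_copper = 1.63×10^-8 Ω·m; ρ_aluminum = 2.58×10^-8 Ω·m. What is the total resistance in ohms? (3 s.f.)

0.407 Ω

Seg 1: A = π(1.63/2 mm)² = π(8.1500e-04 m)² = 2.087e-06 m²
R_1 = (1.63×10^-8)(46.3)/(2.087e-06) = 0.3617 Ω
Seg 2: A = π(d/2)² = π(1.1950e-03 m)² = 4.486e-06 m²
R_2 = (1.63×10^-8)(5.61)/(4.486e-06) = 0.02038 Ω
Seg 3: A = π(3.26/2 mm)² = π(1.6300e-03 m)² = 8.347e-06 m²
R_3 = (2.58×10^-8)(7.93)/(8.347e-06) = 0.02451 Ω
R_total = R_1 + R_2 + R_3 = 0.407 Ω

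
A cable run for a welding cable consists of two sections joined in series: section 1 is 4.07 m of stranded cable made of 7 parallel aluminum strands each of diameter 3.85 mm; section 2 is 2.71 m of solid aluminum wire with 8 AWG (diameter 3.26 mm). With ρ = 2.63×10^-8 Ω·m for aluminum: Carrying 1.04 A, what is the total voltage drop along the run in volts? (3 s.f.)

Section 1: A_strand = π(1.9250e-03)² = 1.164e-05 m²; R₁ = ρL/(N·A_s) = (2.63×10^-8)(4.07)/(7×1.164e-05) = 0.001314 Ω
Section 2: A = π(3.26/2 mm)² = π(1.6300e-03 m)² = 8.347e-06 m²
R₂ = (2.63×10^-8)(2.71)/(8.347e-06) = 0.008539 Ω
R = R₁ + R₂ = 0.009852 Ω
V = IR = 1.04 × 0.009852 = 0.0102 V

0.0102 V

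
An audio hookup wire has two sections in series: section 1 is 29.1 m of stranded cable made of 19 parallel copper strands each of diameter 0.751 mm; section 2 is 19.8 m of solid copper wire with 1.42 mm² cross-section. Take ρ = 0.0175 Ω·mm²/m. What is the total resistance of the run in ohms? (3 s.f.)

ρ = 0.0175 Ω·mm²/m = 1.75×10^-8 Ω·m
Section 1: A_strand = π(3.7550e-04)² = 4.430e-07 m²; R₁ = ρL/(N·A_s) = (1.75×10^-8)(29.1)/(19×4.430e-07) = 0.06051 Ω
Section 2: A = 1.42 mm² = 1.420e-06 m²
R₂ = (1.75×10^-8)(19.8)/(1.420e-06) = 0.244 Ω
R = R₁ + R₂ = 0.305 Ω

0.305 Ω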